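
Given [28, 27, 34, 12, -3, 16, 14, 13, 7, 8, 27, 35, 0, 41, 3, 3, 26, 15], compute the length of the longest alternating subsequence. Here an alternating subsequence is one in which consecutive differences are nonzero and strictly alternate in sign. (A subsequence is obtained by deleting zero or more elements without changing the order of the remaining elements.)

12

A longest alternating subsequence is 28, 27, 34, 12, 16, 7, 8, 0, 41, 3, 26, 15 (positions 1,2,3,4,6,9,10,13,14,15,17,18); its 11 consecutive differences strictly alternate in sign, and length 12 is optimal.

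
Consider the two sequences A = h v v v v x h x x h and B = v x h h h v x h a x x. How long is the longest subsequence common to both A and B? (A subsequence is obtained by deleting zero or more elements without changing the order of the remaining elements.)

A longest common subsequence is hvxhxx (length 6); the LCS DP confirms no longer common subsequence exists.

6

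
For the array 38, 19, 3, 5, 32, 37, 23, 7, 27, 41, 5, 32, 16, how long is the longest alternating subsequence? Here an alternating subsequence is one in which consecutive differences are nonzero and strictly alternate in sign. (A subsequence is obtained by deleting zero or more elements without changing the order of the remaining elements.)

A longest alternating subsequence is 38, 19, 32, 23, 27, 5, 32, 16 (positions 1,2,5,7,9,11,12,13); its 7 consecutive differences strictly alternate in sign, and length 8 is optimal.

8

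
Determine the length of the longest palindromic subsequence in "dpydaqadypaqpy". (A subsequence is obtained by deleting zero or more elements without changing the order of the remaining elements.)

9

One longest palindromic subsequence is pydaqadyp (positions 2,3,4,5,6,7,8,9,13); it reads the same forward and backward, and the interval DP gives dp[1][14] = 9.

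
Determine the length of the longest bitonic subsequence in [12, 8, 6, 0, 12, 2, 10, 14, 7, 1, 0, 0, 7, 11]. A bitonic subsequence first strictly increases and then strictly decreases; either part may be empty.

7

Let inc[i] be the LIS ending at i and dec[i] the longest strictly decreasing subsequence starting at i. inc = [1, 1, 1, 1, 2, 2, 3, 4, 3, 2, 1, 1, 3, 4], dec = [6, 5, 4, 1, 5, 3, 4, 4, 3, 2, 1, 1, 1, 1].
max_i inc[i]+dec[i]−1 = 7, with one witness 0, 2, 10, 14, 7, 1, 0.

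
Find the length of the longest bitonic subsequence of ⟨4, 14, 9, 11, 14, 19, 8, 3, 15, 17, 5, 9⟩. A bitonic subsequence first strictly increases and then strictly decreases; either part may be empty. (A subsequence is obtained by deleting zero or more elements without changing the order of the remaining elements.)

7

One longest bitonic subsequence is 4, 9, 11, 14, 19, 17, 9 (positions 1,3,4,5,6,10,12): it rises to 19 then falls. Length 7 is optimal.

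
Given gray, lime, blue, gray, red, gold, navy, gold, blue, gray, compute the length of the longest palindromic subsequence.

One longest palindromic subsequence is gray blue gold navy gold blue gray (positions 1,3,6,7,8,9,10); it reads the same forward and backward, and the interval DP gives dp[1][10] = 7.

7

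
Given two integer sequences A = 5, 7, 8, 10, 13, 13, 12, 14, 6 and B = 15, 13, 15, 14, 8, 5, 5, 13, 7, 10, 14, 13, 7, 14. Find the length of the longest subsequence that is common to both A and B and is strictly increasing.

5

For each value that appears in both, track the longest common increasing run ending there.
The best achievable length is 5; one witness is 5, 7, 10, 13, 14 (A-positions 1,2,4,5,8, B-positions 6,9,10,12,14).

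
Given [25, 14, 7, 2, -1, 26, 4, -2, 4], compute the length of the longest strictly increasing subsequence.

2

Let dp[i] be the longest increasing subsequence ending at position i. Then dp = [1, 1, 1, 1, 1, 2, 2, 1, 2].
The maximum is 2; one witness is 25, 26 at positions 1,6.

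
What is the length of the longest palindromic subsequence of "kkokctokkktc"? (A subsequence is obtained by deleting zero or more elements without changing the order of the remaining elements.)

One longest palindromic subsequence is ctkkktc (positions 5,6,8,9,10,11,12); it reads the same forward and backward, and the interval DP gives dp[1][12] = 7.

7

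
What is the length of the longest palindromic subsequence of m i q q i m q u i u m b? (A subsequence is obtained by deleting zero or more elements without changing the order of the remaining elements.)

7

One longest palindromic subsequence is miqmqim (positions 1,2,4,6,7,9,11); it reads the same forward and backward, and the interval DP gives dp[1][12] = 7.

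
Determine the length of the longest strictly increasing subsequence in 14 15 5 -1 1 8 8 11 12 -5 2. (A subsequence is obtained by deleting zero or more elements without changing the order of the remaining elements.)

Scanning left to right, the best length ending at each element is: 14→1, 15→2, 5→1, -1→1, 1→2, 8→3, 8→3, 11→4, 12→5, -5→1, 2→3.
So the longest increasing subsequence has length 5, e.g. -1, 1, 8, 11, 12.

5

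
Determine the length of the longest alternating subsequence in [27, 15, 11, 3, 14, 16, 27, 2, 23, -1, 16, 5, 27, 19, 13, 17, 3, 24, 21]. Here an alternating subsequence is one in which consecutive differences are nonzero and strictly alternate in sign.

14

A longest alternating subsequence is 27, 11, 14, 2, 23, -1, 16, 5, 27, 13, 17, 3, 24, 21 (positions 1,3,5,8,9,10,11,12,13,15,16,17,18,19); its 13 consecutive differences strictly alternate in sign, and length 14 is optimal.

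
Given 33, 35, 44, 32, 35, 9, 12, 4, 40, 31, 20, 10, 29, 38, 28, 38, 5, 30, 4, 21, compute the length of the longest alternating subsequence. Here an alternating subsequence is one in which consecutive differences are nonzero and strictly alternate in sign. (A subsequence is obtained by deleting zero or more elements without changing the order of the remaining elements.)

Track the best alternating length ending on an up-step vs a down-step at each position: up/down = 1/1, 2/1, 2/1, 1/3, 4/3, 1/5, 6/5, 1/7, 8/3, 8/9, 8/9, 8/9, 10/9, 10/9, 10/11, 12/9, 8/13, 14/13, 1/15, 16/15.
The maximum over both is 16; one such subsequence is 33, 35, 32, 35, 9, 12, 4, 40, 20, 29, 28, 38, 5, 30, 4, 21.

16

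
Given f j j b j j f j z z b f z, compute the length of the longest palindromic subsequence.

Using dp[i][j] = 2 + dp[i+1][j−1] if the ends match, else max(dp[i+1][j], dp[i][j−1]):
dp[1][13] = 7. A witness is fbjfjbf at positions 1,4,6,7,8,11,12.

7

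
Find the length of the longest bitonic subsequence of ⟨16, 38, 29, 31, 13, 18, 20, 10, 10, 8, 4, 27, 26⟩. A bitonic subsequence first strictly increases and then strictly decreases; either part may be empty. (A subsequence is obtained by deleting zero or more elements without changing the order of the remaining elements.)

7

Let inc[i] be the LIS ending at i and dec[i] the longest strictly decreasing subsequence starting at i. inc = [1, 2, 2, 3, 1, 2, 3, 1, 1, 1, 1, 4, 4], dec = [5, 6, 5, 5, 4, 4, 4, 3, 3, 2, 1, 2, 1].
max_i inc[i]+dec[i]−1 = 7, with one witness 16, 38, 31, 20, 10, 8, 4.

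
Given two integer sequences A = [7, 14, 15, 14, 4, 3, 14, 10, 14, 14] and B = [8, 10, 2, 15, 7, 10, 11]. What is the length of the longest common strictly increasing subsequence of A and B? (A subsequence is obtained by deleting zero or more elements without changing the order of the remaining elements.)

A longest common strictly increasing subsequence is 7, 10 (length 2); it appears in order in both A and B, and no longer such subsequence exists.

2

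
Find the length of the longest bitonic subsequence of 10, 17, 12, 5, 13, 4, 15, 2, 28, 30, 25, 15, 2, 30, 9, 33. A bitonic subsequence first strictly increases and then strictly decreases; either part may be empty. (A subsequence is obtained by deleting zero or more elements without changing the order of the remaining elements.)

One longest bitonic subsequence is 10, 12, 13, 15, 28, 30, 25, 15, 9 (positions 1,3,5,7,9,10,11,12,15): it rises to 30 then falls. Length 9 is optimal.

9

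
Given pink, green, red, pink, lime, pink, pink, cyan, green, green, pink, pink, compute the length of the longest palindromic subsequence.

One longest palindromic subsequence is pink green pink pink pink green pink (positions 1,2,4,6,7,10,12); it reads the same forward and backward, and the interval DP gives dp[1][12] = 7.

7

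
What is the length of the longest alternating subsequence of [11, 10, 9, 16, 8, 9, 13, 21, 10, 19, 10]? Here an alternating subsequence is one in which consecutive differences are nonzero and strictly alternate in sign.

8

A longest alternating subsequence is 11, 10, 16, 8, 13, 10, 19, 10 (positions 1,2,4,5,7,9,10,11); its 7 consecutive differences strictly alternate in sign, and length 8 is optimal.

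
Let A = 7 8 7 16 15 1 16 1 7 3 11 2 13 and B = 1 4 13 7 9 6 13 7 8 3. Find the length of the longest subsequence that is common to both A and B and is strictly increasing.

A longest common strictly increasing subsequence is 1, 7, 13 (length 3); it appears in order in both A and B, and no longer such subsequence exists.

3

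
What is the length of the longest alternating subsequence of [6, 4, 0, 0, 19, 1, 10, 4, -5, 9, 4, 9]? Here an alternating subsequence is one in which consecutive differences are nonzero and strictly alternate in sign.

Track the best alternating length ending on an up-step vs a down-step at each position: up/down = 1/1, 1/2, 1/2, 1/2, 3/1, 3/4, 5/4, 5/6, 1/6, 7/6, 7/8, 9/6.
The maximum over both is 9; one such subsequence is 6, 4, 19, 1, 10, 4, 9, 4, 9.

9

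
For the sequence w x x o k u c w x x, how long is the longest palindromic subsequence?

5

Using dp[i][j] = 2 + dp[i+1][j−1] if the ends match, else max(dp[i+1][j], dp[i][j−1]):
dp[1][10] = 5. A witness is xxwxx at positions 2,3,8,9,10.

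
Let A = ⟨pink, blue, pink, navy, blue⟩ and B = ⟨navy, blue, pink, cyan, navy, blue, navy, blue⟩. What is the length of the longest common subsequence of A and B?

4

Backtracking the LCS table gives one alignment: pink (A1,B3) → blue (A2,B6) → navy (A4,B7) → blue (A5,B8).
So the longest common subsequence has length 4.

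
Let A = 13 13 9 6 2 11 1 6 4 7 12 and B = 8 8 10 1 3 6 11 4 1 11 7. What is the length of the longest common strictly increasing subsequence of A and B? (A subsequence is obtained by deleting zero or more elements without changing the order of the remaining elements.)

For each value that appears in both, track the longest common increasing run ending there.
The best achievable length is 3; one witness is 1, 6, 7 (A-positions 7,8,10, B-positions 4,6,11).

3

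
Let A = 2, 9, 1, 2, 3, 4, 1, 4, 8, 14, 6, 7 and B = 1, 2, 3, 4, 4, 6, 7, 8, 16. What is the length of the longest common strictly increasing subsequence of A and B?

A longest common strictly increasing subsequence is 1, 2, 3, 4, 6, 7 (length 6); it appears in order in both A and B, and no longer such subsequence exists.

6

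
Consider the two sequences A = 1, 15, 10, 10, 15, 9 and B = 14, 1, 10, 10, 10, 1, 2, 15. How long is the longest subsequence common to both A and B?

4

A longest common subsequence is 1, 10, 10, 15 (length 4); the LCS DP confirms no longer common subsequence exists.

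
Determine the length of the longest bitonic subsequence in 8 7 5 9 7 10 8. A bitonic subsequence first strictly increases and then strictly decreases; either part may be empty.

One longest bitonic subsequence is 8, 9, 10, 8 (positions 1,4,6,7): it rises to 10 then falls. Length 4 is optimal.

4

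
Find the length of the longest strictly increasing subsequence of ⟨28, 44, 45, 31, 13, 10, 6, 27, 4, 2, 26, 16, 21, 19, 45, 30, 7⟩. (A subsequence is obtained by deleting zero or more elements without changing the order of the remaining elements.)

Let dp[i] be the longest increasing subsequence ending at position i. Then dp = [1, 2, 3, 2, 1, 1, 1, 2, 1, 1, 2, 2, 3, 3, 4, 4, 2].
The maximum is 4; one witness is 13, 16, 21, 45 at positions 5,12,13,15.

4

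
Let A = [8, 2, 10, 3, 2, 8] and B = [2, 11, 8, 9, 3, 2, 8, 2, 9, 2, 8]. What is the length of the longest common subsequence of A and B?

A longest common subsequence is 8, 2, 2, 8 (length 4); the LCS DP confirms no longer common subsequence exists.

4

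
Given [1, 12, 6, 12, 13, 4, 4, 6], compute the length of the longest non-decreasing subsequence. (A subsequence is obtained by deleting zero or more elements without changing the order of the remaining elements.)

One longest non-decreasing subsequence is 1, 12, 12, 13 (positions 1,2,4,5), of length 4; no longer one exists.

4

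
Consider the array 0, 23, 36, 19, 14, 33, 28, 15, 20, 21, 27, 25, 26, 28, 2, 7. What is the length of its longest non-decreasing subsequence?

8

One longest non-decreasing subsequence is 0, 14, 15, 20, 21, 25, 26, 28 (positions 1,5,8,9,10,12,13,14), of length 8; no longer one exists.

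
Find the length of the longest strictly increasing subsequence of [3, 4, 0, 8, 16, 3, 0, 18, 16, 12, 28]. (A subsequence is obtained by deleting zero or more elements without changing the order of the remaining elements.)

One longest increasing subsequence is 3, 4, 8, 16, 18, 28 (positions 1,2,4,5,8,11), of length 6; no longer one exists.

6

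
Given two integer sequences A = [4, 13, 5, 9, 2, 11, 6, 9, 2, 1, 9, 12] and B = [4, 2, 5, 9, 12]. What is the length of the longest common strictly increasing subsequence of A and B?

A longest common strictly increasing subsequence is 4, 5, 9, 12 (length 4); it appears in order in both A and B, and no longer such subsequence exists.

4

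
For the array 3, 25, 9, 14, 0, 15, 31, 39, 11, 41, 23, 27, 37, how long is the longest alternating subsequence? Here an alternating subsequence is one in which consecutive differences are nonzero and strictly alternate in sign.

Track the best alternating length ending on an up-step vs a down-step at each position: up/down = 1/1, 2/1, 2/3, 4/3, 1/5, 6/3, 6/1, 6/1, 6/7, 8/1, 8/9, 10/9, 10/9.
The maximum over both is 10; one such subsequence is 3, 25, 9, 14, 0, 15, 11, 41, 23, 27.

10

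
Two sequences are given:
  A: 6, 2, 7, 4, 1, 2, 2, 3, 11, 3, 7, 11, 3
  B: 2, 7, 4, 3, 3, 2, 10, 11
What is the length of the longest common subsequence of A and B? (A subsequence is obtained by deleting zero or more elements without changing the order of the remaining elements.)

A longest common subsequence is 2, 7, 4, 3, 3, 11 (length 6); the LCS DP confirms no longer common subsequence exists.

6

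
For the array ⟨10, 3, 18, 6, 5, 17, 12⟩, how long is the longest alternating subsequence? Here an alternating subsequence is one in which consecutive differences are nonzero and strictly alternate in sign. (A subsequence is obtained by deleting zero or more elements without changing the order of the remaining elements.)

A longest alternating subsequence is 10, 3, 18, 6, 17, 12 (positions 1,2,3,4,6,7); its 5 consecutive differences strictly alternate in sign, and length 6 is optimal.

6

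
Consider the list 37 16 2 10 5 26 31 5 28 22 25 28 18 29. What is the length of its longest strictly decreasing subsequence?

Let dp[i] be the longest decreasing subsequence ending at position i. Then dp = [1, 2, 3, 3, 4, 2, 2, 4, 3, 4, 4, 3, 5, 3].
The maximum is 5; one witness is 37, 31, 28, 22, 18 at positions 1,7,9,10,13.

5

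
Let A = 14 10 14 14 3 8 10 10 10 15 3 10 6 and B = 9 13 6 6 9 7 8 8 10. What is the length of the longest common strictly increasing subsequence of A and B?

For each value that appears in both, track the longest common increasing run ending there.
The best achievable length is 2; one witness is 8, 10 (A-positions 6,7, B-positions 7,9).

2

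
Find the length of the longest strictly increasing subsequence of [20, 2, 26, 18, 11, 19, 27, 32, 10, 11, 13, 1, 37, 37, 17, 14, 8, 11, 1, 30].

One longest increasing subsequence is 2, 18, 19, 27, 32, 37 (positions 2,4,6,7,8,13), of length 6; no longer one exists.

6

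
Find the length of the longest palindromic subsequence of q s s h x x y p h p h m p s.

One longest palindromic subsequence is sphphps (positions 2,8,9,10,11,13,14); it reads the same forward and backward, and the interval DP gives dp[1][14] = 7.

7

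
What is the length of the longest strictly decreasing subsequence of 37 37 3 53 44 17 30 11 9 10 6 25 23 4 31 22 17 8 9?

8

Let dp[i] be the longest decreasing subsequence ending at position i. Then dp = [1, 1, 2, 1, 2, 3, 3, 4, 5, 5, 6, 4, 5, 7, 3, 6, 7, 8, 8].
The maximum is 8; one witness is 53, 44, 30, 25, 23, 22, 17, 8 at positions 4,5,7,12,13,16,17,18.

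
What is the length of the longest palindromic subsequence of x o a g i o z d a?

One longest palindromic subsequence is ada (positions 3,8,9); it reads the same forward and backward, and the interval DP gives dp[1][9] = 3.

3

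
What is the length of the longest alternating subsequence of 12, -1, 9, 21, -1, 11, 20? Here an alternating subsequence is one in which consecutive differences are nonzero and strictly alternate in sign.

5

Track the best alternating length ending on an up-step vs a down-step at each position: up/down = 1/1, 1/2, 3/2, 3/1, 1/4, 5/4, 5/4.
The maximum over both is 5; one such subsequence is 12, -1, 9, -1, 11.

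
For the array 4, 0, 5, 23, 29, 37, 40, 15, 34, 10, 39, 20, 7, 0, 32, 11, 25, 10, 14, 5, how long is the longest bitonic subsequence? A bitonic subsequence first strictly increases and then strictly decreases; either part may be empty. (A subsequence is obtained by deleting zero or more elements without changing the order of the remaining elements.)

Let inc[i] be the LIS ending at i and dec[i] the longest strictly decreasing subsequence starting at i. inc = [1, 1, 2, 3, 4, 5, 6, 3, 5, 3, 6, 4, 3, 1, 5, 4, 5, 4, 5, 2], dec = [2, 1, 2, 5, 5, 6, 6, 4, 5, 3, 5, 4, 2, 1, 4, 3, 3, 2, 2, 1].
max_i inc[i]+dec[i]−1 = 11, with one witness 4, 5, 23, 29, 37, 40, 39, 32, 25, 14, 5.

11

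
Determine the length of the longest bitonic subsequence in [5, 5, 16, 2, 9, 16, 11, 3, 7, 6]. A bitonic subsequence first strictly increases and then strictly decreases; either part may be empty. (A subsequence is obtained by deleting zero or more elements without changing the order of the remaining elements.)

One longest bitonic subsequence is 5, 9, 16, 11, 7, 6 (positions 1,5,6,7,9,10): it rises to 16 then falls. Length 6 is optimal.

6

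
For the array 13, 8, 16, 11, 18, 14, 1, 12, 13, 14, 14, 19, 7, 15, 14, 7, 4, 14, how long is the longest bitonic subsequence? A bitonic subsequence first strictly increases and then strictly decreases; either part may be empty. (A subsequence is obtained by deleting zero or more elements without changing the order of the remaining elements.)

Let inc[i] be the LIS ending at i and dec[i] the longest strictly decreasing subsequence starting at i. inc = [1, 1, 2, 2, 3, 3, 1, 3, 4, 5, 5, 6, 2, 6, 5, 2, 2, 5], dec = [4, 3, 5, 3, 5, 4, 1, 3, 3, 3, 3, 5, 2, 4, 3, 2, 1, 1].
max_i inc[i]+dec[i]−1 = 10, with one witness 8, 11, 12, 13, 14, 19, 15, 14, 7, 4.

10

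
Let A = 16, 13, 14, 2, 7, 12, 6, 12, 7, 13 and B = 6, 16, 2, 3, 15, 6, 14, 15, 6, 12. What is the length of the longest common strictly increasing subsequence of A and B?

For each value that appears in both, track the longest common increasing run ending there.
The best achievable length is 3; one witness is 2, 6, 12 (A-positions 4,7,8, B-positions 3,6,10).

3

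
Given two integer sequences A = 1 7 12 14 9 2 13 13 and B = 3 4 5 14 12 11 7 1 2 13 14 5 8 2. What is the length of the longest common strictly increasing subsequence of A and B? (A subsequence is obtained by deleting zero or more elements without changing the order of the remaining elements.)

3

A longest common strictly increasing subsequence is 1, 2, 13 (length 3); it appears in order in both A and B, and no longer such subsequence exists.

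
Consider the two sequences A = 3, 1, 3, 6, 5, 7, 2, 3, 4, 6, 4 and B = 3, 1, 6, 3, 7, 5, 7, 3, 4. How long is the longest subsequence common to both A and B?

7

A longest common subsequence is 3, 1, 3, 5, 7, 3, 4 (length 7); the LCS DP confirms no longer common subsequence exists.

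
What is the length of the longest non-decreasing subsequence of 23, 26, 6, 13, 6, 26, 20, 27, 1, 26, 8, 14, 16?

5

Let dp[i] be the longest non-decreasing subsequence ending at position i. Then dp = [1, 2, 1, 2, 2, 3, 3, 4, 1, 4, 3, 4, 5].
The maximum is 5; one witness is 6, 6, 8, 14, 16 at positions 3,5,11,12,13.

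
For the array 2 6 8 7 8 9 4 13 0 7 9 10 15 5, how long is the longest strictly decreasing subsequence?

4

Let dp[i] be the longest decreasing subsequence ending at position i. Then dp = [1, 1, 1, 2, 1, 1, 3, 1, 4, 2, 2, 2, 1, 3].
The maximum is 4; one witness is 8, 7, 4, 0 at positions 3,4,7,9.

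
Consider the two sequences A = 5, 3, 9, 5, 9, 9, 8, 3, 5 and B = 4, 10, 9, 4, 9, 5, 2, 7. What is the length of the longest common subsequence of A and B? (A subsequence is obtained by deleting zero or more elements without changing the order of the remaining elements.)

A longest common subsequence is 9, 9, 5 (length 3); the LCS DP confirms no longer common subsequence exists.

3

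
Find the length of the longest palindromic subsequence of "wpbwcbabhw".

5

One longest palindromic subsequence is wbabw (positions 1,6,7,8,10); it reads the same forward and backward, and the interval DP gives dp[1][10] = 5.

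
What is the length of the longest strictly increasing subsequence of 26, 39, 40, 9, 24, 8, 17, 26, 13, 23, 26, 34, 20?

Let dp[i] be the longest increasing subsequence ending at position i. Then dp = [1, 2, 3, 1, 2, 1, 2, 3, 2, 3, 4, 5, 3].
The maximum is 5; one witness is 9, 17, 23, 26, 34 at positions 4,7,10,11,12.

5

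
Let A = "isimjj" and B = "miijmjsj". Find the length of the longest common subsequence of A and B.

5

Backtracking the LCS table gives one alignment: i (A1,B2) → i (A3,B3) → m (A4,B5) → j (A5,B6) → j (A6,B8).
So the longest common subsequence has length 5.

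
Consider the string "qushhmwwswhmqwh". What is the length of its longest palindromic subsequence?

One longest palindromic subsequence is hwwswwh (positions 4,7,8,9,10,14,15); it reads the same forward and backward, and the interval DP gives dp[1][15] = 7.

7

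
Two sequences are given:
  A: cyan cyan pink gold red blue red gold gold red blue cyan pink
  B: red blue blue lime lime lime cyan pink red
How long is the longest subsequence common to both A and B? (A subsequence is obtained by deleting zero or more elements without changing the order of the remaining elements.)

5

A longest common subsequence is red, blue, blue, cyan, pink (length 5); the LCS DP confirms no longer common subsequence exists.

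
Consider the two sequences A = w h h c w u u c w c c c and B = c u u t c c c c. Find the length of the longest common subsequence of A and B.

A longest common subsequence is cuucccc (length 7); the LCS DP confirms no longer common subsequence exists.

7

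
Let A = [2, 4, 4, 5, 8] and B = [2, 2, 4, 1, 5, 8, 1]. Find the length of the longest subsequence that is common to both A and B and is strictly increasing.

A longest common strictly increasing subsequence is 2, 4, 5, 8 (length 4); it appears in order in both A and B, and no longer such subsequence exists.

4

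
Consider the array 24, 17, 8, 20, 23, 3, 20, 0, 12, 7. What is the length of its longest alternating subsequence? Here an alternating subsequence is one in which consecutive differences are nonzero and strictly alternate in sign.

8

A longest alternating subsequence is 24, 17, 20, 3, 20, 0, 12, 7 (positions 1,2,4,6,7,8,9,10); its 7 consecutive differences strictly alternate in sign, and length 8 is optimal.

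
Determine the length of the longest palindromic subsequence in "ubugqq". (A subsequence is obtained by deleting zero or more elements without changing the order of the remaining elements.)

3

One longest palindromic subsequence is ubu (positions 1,2,3); it reads the same forward and backward, and the interval DP gives dp[1][6] = 3.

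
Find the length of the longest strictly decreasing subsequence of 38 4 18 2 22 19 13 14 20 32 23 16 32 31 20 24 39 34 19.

5

Scanning left to right, the best length ending at each element is: 38→1, 4→2, 18→2, 2→3, 22→2, 19→3, 13→4, 14→4, 20→3, 32→2, 23→3, 16→4, 32→2, 31→3, 20→4, 24→4, 39→1, 34→2, 19→5.
So the longest decreasing subsequence has length 5, e.g. 38, 32, 23, 20, 19.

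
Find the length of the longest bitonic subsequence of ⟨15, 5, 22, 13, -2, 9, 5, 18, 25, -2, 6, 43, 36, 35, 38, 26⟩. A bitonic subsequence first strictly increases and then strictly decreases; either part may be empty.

Let inc[i] be the LIS ending at i and dec[i] the longest strictly decreasing subsequence starting at i. inc = [1, 1, 2, 2, 1, 2, 2, 3, 4, 1, 3, 5, 5, 5, 6, 5], dec = [5, 2, 5, 4, 1, 3, 2, 2, 2, 1, 1, 4, 3, 2, 2, 1].
max_i inc[i]+dec[i]−1 = 8, with one witness 5, 13, 18, 25, 43, 36, 35, 26.

8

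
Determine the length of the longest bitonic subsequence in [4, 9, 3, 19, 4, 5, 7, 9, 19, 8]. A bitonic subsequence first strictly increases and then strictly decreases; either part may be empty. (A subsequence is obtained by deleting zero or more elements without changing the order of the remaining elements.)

7

One longest bitonic subsequence is 3, 4, 5, 7, 9, 19, 8 (positions 3,5,6,7,8,9,10): it rises to 19 then falls. Length 7 is optimal.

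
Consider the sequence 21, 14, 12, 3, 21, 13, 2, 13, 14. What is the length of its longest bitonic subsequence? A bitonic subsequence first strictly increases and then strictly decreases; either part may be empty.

5

Let inc[i] be the LIS ending at i and dec[i] the longest strictly decreasing subsequence starting at i. inc = [1, 1, 1, 1, 2, 2, 1, 2, 3], dec = [5, 4, 3, 2, 3, 2, 1, 1, 1].
max_i inc[i]+dec[i]−1 = 5, with one witness 21, 14, 12, 3, 2.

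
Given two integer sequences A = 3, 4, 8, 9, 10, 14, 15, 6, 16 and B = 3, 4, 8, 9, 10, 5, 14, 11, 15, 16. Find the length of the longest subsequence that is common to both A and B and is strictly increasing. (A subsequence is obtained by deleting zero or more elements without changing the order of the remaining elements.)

8

For each value that appears in both, track the longest common increasing run ending there.
The best achievable length is 8; one witness is 3, 4, 8, 9, 10, 14, 15, 16 (A-positions 1,2,3,4,5,6,7,9, B-positions 1,2,3,4,5,7,9,10).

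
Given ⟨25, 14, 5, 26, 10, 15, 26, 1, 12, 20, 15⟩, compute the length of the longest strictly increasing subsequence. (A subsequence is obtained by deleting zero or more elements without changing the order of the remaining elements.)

Let dp[i] be the longest increasing subsequence ending at position i. Then dp = [1, 1, 1, 2, 2, 3, 4, 1, 3, 4, 4].
The maximum is 4; one witness is 5, 10, 15, 26 at positions 3,5,6,7.

4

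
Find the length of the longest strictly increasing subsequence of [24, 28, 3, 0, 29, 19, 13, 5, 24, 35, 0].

Let dp[i] be the longest increasing subsequence ending at position i. Then dp = [1, 2, 1, 1, 3, 2, 2, 2, 3, 4, 1].
The maximum is 4; one witness is 24, 28, 29, 35 at positions 1,2,5,10.

4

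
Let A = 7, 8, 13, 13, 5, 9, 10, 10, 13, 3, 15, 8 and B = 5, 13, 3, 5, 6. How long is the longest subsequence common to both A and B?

A longest common subsequence is 5, 13, 3 (length 3); the LCS DP confirms no longer common subsequence exists.

3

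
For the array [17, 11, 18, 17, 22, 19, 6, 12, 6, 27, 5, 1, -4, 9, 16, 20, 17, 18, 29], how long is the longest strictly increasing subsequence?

Scanning left to right, the best length ending at each element is: 17→1, 11→1, 18→2, 17→2, 22→3, 19→3, 6→1, 12→2, 6→1, 27→4, 5→1, 1→1, -4→1, 9→2, 16→3, 20→4, 17→4, 18→5, 29→6.
So the longest increasing subsequence has length 6, e.g. 11, 12, 16, 17, 18, 29.

6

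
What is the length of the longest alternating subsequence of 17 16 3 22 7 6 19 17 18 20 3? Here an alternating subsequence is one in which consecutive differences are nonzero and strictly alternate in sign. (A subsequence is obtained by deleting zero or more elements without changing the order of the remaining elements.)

8

Track the best alternating length ending on an up-step vs a down-step at each position: up/down = 1/1, 1/2, 1/2, 3/1, 3/4, 3/4, 5/4, 5/6, 7/6, 7/4, 1/8.
The maximum over both is 8; one such subsequence is 17, 16, 22, 7, 19, 17, 18, 3.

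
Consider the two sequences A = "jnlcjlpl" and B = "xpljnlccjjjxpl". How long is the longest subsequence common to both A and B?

7

Backtracking the LCS table gives one alignment: j (A1,B4) → n (A2,B5) → l (A3,B6) → c (A4,B8) → j (A5,B11) → p (A7,B13) → l (A8,B14).
So the longest common subsequence has length 7.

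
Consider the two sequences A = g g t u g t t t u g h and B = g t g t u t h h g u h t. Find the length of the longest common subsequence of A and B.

Backtracking the LCS table gives one alignment: g (A1,B1) → g (A2,B3) → t (A3,B4) → u (A4,B5) → g (A5,B9) → u (A9,B10) → h (A11,B11).
So the longest common subsequence has length 7.

7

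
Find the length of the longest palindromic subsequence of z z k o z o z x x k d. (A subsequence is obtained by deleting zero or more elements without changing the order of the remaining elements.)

5

One longest palindromic subsequence is kzozk (positions 3,5,6,7,10); it reads the same forward and backward, and the interval DP gives dp[1][11] = 5.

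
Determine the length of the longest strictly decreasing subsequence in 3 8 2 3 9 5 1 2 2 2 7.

3

Let dp[i] be the longest decreasing subsequence ending at position i. Then dp = [1, 1, 2, 2, 1, 2, 3, 3, 3, 3, 2].
The maximum is 3; one witness is 3, 2, 1 at positions 1,3,7.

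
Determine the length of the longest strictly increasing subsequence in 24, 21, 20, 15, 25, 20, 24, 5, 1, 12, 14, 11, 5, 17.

4

Scanning left to right, the best length ending at each element is: 24→1, 21→1, 20→1, 15→1, 25→2, 20→2, 24→3, 5→1, 1→1, 12→2, 14→3, 11→2, 5→2, 17→4.
So the longest increasing subsequence has length 4, e.g. 5, 12, 14, 17.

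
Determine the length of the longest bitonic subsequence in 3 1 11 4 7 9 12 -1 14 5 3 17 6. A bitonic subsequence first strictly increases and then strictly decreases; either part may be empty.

8

Let inc[i] be the LIS ending at i and dec[i] the longest strictly decreasing subsequence starting at i. inc = [1, 1, 2, 2, 3, 4, 5, 1, 6, 3, 2, 7, 4], dec = [3, 2, 4, 2, 3, 3, 3, 1, 3, 2, 1, 2, 1].
max_i inc[i]+dec[i]−1 = 8, with one witness 3, 4, 7, 9, 12, 14, 5, 3.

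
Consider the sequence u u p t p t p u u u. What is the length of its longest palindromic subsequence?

Using dp[i][j] = 2 + dp[i+1][j−1] if the ends match, else max(dp[i+1][j], dp[i][j−1]):
dp[1][10] = 9. A witness is uuptptpuu at positions 1,2,3,4,5,6,7,9,10.

9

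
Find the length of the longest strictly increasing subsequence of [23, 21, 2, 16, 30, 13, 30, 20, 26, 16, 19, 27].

5

Let dp[i] be the longest increasing subsequence ending at position i. Then dp = [1, 1, 1, 2, 3, 2, 3, 3, 4, 3, 4, 5].
The maximum is 5; one witness is 2, 16, 20, 26, 27 at positions 3,4,8,9,12.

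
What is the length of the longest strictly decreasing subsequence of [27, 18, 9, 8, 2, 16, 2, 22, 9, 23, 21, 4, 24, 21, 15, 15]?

5

One longest decreasing subsequence is 27, 18, 9, 8, 2 (positions 1,2,3,4,5), of length 5; no longer one exists.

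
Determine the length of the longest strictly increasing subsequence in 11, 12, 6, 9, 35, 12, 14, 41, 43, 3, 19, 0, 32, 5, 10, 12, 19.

Let dp[i] be the longest increasing subsequence ending at position i. Then dp = [1, 2, 1, 2, 3, 3, 4, 5, 6, 1, 5, 1, 6, 2, 3, 4, 5].
The maximum is 6; one witness is 6, 9, 12, 14, 41, 43 at positions 3,4,6,7,8,9.

6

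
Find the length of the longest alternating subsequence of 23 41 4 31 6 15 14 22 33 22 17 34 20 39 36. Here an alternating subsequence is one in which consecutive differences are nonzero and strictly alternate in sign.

Track the best alternating length ending on an up-step vs a down-step at each position: up/down = 1/1, 2/1, 1/3, 4/3, 4/5, 6/5, 6/7, 8/5, 8/3, 8/9, 8/9, 10/3, 10/11, 12/3, 12/13.
The maximum over both is 13; one such subsequence is 23, 41, 4, 31, 6, 15, 14, 33, 22, 34, 20, 39, 36.

13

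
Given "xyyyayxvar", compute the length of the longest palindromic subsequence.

One longest palindromic subsequence is xyyyyx (positions 1,2,3,4,6,7); it reads the same forward and backward, and the interval DP gives dp[1][10] = 6.

6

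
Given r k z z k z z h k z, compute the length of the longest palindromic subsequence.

One longest palindromic subsequence is kzzkzzk (positions 2,3,4,5,6,7,9); it reads the same forward and backward, and the interval DP gives dp[1][10] = 7.

7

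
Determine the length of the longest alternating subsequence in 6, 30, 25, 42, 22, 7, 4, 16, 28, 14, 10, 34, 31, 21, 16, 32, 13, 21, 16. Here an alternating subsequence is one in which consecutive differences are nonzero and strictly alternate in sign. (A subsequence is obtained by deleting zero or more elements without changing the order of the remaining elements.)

Track the best alternating length ending on an up-step vs a down-step at each position: up/down = 1/1, 2/1, 2/3, 4/1, 2/5, 2/5, 1/5, 6/5, 6/5, 6/7, 6/7, 8/5, 8/9, 8/9, 8/9, 10/9, 8/11, 12/11, 12/13.
The maximum over both is 13; one such subsequence is 6, 30, 25, 42, 7, 16, 14, 34, 31, 32, 13, 21, 16.

13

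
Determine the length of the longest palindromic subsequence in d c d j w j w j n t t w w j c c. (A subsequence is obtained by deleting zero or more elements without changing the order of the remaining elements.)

10

One longest palindromic subsequence is cjwwttwwjc (positions 2,4,5,7,10,11,12,13,14,16); it reads the same forward and backward, and the interval DP gives dp[1][16] = 10.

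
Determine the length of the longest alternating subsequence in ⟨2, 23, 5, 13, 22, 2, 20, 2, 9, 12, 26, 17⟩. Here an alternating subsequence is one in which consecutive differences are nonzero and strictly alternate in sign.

A longest alternating subsequence is 2, 23, 5, 13, 2, 20, 2, 26, 17 (positions 1,2,3,4,6,7,8,11,12); its 8 consecutive differences strictly alternate in sign, and length 9 is optimal.

9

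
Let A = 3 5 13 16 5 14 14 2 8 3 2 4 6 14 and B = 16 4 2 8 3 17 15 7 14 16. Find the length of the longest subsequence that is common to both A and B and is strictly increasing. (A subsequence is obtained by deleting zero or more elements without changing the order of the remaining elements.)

3

A longest common strictly increasing subsequence is 2, 8, 14 (length 3); it appears in order in both A and B, and no longer such subsequence exists.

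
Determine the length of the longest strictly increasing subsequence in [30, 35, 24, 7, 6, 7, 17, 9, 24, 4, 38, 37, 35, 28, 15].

Let dp[i] be the longest increasing subsequence ending at position i. Then dp = [1, 2, 1, 1, 1, 2, 3, 3, 4, 1, 5, 5, 5, 5, 4].
The maximum is 5; one witness is 6, 7, 17, 24, 38 at positions 5,6,7,9,11.

5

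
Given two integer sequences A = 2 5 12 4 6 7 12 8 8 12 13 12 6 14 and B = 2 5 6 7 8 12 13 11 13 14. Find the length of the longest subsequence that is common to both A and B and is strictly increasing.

For each value that appears in both, track the longest common increasing run ending there.
The best achievable length is 8; one witness is 2, 5, 6, 7, 8, 12, 13, 14 (A-positions 1,2,5,6,8,10,11,14, B-positions 1,2,3,4,5,6,7,10).

8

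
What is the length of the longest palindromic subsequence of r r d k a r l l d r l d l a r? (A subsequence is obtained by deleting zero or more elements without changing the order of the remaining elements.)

Using dp[i][j] = 2 + dp[i+1][j−1] if the ends match, else max(dp[i+1][j], dp[i][j−1]):
dp[1][15] = 9. A witness is raldldlar at positions 1,5,7,9,11,12,13,14,15.

9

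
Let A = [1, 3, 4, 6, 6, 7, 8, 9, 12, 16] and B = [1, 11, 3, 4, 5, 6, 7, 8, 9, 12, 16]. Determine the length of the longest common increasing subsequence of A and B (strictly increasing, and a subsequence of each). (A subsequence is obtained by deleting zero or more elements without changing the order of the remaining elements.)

9

For each value that appears in both, track the longest common increasing run ending there.
The best achievable length is 9; one witness is 1, 3, 4, 6, 7, 8, 9, 12, 16 (A-positions 1,2,3,4,6,7,8,9,10, B-positions 1,3,4,6,7,8,9,10,11).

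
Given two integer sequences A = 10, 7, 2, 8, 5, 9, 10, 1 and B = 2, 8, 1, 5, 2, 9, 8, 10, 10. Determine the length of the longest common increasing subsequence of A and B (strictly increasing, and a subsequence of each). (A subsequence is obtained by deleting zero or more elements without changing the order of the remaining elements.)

4

For each value that appears in both, track the longest common increasing run ending there.
The best achievable length is 4; one witness is 2, 8, 9, 10 (A-positions 3,4,6,7, B-positions 1,2,6,8).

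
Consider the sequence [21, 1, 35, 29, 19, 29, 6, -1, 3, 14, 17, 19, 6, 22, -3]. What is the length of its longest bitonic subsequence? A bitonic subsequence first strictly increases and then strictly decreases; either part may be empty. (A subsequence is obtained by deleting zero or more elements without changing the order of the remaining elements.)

7

One longest bitonic subsequence is 21, 35, 29, 19, 17, 6, -3 (positions 1,3,4,5,11,13,15): it rises to 35 then falls. Length 7 is optimal.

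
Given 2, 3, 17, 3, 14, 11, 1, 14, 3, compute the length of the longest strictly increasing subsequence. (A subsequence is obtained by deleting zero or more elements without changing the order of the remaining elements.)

4

Let dp[i] be the longest increasing subsequence ending at position i. Then dp = [1, 2, 3, 2, 3, 3, 1, 4, 2].
The maximum is 4; one witness is 2, 3, 11, 14 at positions 1,2,6,8.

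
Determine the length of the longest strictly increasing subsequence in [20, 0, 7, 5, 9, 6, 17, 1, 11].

4

Let dp[i] be the longest increasing subsequence ending at position i. Then dp = [1, 1, 2, 2, 3, 3, 4, 2, 4].
The maximum is 4; one witness is 0, 7, 9, 17 at positions 2,3,5,7.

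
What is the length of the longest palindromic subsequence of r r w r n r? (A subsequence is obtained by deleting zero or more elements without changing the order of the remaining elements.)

One longest palindromic subsequence is rrwrr (positions 1,2,3,4,6); it reads the same forward and backward, and the interval DP gives dp[1][6] = 5.

5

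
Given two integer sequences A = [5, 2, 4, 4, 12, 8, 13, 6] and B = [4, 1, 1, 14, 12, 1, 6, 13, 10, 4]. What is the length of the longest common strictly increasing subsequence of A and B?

A longest common strictly increasing subsequence is 4, 12, 13 (length 3); it appears in order in both A and B, and no longer such subsequence exists.

3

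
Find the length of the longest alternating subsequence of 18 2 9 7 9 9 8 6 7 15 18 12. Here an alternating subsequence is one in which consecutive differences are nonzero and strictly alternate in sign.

8

A longest alternating subsequence is 18, 2, 9, 7, 9, 8, 15, 12 (positions 1,2,3,4,5,7,10,12); its 7 consecutive differences strictly alternate in sign, and length 8 is optimal.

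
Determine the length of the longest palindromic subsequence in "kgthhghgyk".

One longest palindromic subsequence is kghghgk (positions 1,2,4,6,7,8,10); it reads the same forward and backward, and the interval DP gives dp[1][10] = 7.

7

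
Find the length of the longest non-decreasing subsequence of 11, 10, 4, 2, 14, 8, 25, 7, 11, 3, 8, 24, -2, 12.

Scanning left to right, the best length ending at each element is: 11→1, 10→1, 4→1, 2→1, 14→2, 8→2, 25→3, 7→2, 11→3, 3→2, 8→3, 24→4, -2→1, 12→4.
So the longest non-decreasing subsequence has length 4, e.g. 4, 8, 11, 24.

4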